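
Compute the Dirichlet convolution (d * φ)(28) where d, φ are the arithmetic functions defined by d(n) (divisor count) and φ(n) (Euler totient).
(d * φ)(28) = 56

Divisors of 28: [1, 2, 4, 7, 14, 28]. For each d | 28:
  d = 1: d(1) · φ(28/1) = 1 · 12 = 12
  d = 2: d(2) · φ(28/2) = 2 · 6 = 12
  d = 4: d(4) · φ(28/4) = 3 · 6 = 18
  d = 7: d(7) · φ(28/7) = 2 · 2 = 4
  d = 14: d(14) · φ(28/14) = 4 · 1 = 4
  d = 28: d(28) · φ(28/28) = 6 · 1 = 6
Summing: (d * φ)(28) = 12 + 12 + 18 + 4 + 4 + 6 = 56.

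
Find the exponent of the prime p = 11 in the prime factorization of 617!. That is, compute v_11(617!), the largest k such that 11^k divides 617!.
v_11(617!) = 61

Legendre's formula: v_p(n!) = Σ_{k ≥ 1} ⌊n / p^k⌋. For p = 11, n = 617, the terms are:
  ⌊617/11^1⌋ = ⌊617/11⌋ = 56
  ⌊617/11^2⌋ = ⌊617/121⌋ = 5
(the next term ⌊617/11^3⌋ = 0, terminating the sum). Summing: v_11(617!) = 56 + 5 = 61.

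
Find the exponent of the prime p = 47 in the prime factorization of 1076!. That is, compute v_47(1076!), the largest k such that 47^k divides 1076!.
v_47(1076!) = 22

Legendre's formula: v_p(n!) = Σ_{k ≥ 1} ⌊n / p^k⌋. For p = 47, n = 1076, the terms are:
  ⌊1076/47^1⌋ = ⌊1076/47⌋ = 22
(the next term ⌊1076/47^2⌋ = 0, terminating the sum). Summing: v_47(1076!) = 22 = 22.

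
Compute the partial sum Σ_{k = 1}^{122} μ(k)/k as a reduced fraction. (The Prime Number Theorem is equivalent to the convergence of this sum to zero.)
Σ μ(k)/k = -2608290726639331073360151426179268330820642/3161005464041760778814520629154366249327468699

Values of μ(k) for 1 ≤ k ≤ 122: μ(1) = 1, μ(2) = -1, μ(3) = -1, μ(5) = -1, μ(6) = 1, μ(7) = -1, μ(10) = 1, μ(11) = -1, μ(13) = -1, μ(14) = 1, μ(15) = 1, μ(17) = -1, μ(19) = -1, μ(21) = 1, μ(22) = 1, μ(23) = -1, μ(26) = 1, μ(29) = -1, μ(30) = -1, μ(31) = -1, μ(33) = 1, μ(34) = 1, μ(35) = 1, μ(37) = -1, μ(38) = 1, μ(39) = 1, μ(41) = -1, μ(42) = -1, μ(43) = -1, μ(46) = 1, μ(47) = -1, μ(51) = 1, μ(53) = -1, μ(55) = 1, μ(57) = 1, μ(58) = 1, μ(59) = -1, μ(61) = -1, μ(62) = 1, μ(65) = 1, μ(66) = -1, μ(67) = -1, μ(69) = 1, μ(70) = -1, μ(71) = -1, μ(73) = -1, μ(74) = 1, μ(77) = 1, μ(78) = -1, μ(79) = -1, μ(82) = 1, μ(83) = -1, μ(85) = 1, μ(86) = 1, μ(87) = 1, μ(89) = -1, μ(91) = 1, μ(93) = 1, μ(94) = 1, μ(95) = 1, μ(97) = -1, μ(101) = -1, μ(102) = -1, μ(103) = -1, μ(105) = -1, μ(106) = 1, μ(107) = -1, μ(109) = -1, μ(110) = -1, μ(111) = 1, μ(113) = -1, μ(114) = -1, μ(115) = 1, μ(118) = 1, μ(119) = 1, μ(122) = 1, with μ = 0 on non-squarefree integers. Summing μ(k)/k for k where μ(k) ≠ 0 gives -2608290726639331073360151426179268330820642/3161005464041760778814520629154366249327468699 ≈ -0.0008. (PNT ⟺ this sum → 0 as n → ∞.)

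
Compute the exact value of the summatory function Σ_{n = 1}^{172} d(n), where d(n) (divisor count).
Σ_{n ≤ 172} d(n) = 917

Compute d(n) for each 1 ≤ n ≤ 172: d(1) = 1, d(2) = 2, d(3) = 2, d(4) = 3, d(5) = 2, d(6) = 4, d(7) = 2, d(8) = 4, d(9) = 3, d(10) = 4, d(11) = 2, d(12) = 6, d(13) = 2, d(14) = 4, d(15) = 4, d(16) = 5, d(17) = 2, d(18) = 6, d(19) = 2, d(20) = 6, d(21) = 4, d(22) = 4, d(23) = 2, d(24) = 8, d(25) = 3, d(26) = 4, d(27) = 4, d(28) = 6, d(29) = 2, d(30) = 8, d(31) = 2, d(32) = 6, d(33) = 4, d(34) = 4, d(35) = 4, d(36) = 9, d(37) = 2, d(38) = 4, d(39) = 4, d(40) = 8, d(41) = 2, d(42) = 8, d(43) = 2, d(44) = 6, d(45) = 6, d(46) = 4, d(47) = 2, d(48) = 10, d(49) = 3, d(50) = 6, d(51) = 4, d(52) = 6, d(53) = 2, d(54) = 8, d(55) = 4, d(56) = 8, d(57) = 4, d(58) = 4, d(59) = 2, d(60) = 12, d(61) = 2, d(62) = 4, d(63) = 6, d(64) = 7, d(65) = 4, d(66) = 8, d(67) = 2, d(68) = 6, d(69) = 4, d(70) = 8, d(71) = 2, d(72) = 12, d(73) = 2, d(74) = 4, d(75) = 6, d(76) = 6, d(77) = 4, d(78) = 8, d(79) = 2, d(80) = 10, d(81) = 5, d(82) = 4, d(83) = 2, d(84) = 12, d(85) = 4, d(86) = 4, d(87) = 4, d(88) = 8, d(89) = 2, d(90) = 12, d(91) = 4, d(92) = 6, d(93) = 4, d(94) = 4, d(95) = 4, d(96) = 12, d(97) = 2, d(98) = 6, d(99) = 6, d(100) = 9, d(101) = 2, d(102) = 8, d(103) = 2, d(104) = 8, d(105) = 8, d(106) = 4, d(107) = 2, d(108) = 12, d(109) = 2, d(110) = 8, d(111) = 4, d(112) = 10, d(113) = 2, d(114) = 8, d(115) = 4, d(116) = 6, d(117) = 6, d(118) = 4, d(119) = 4, d(120) = 16, d(121) = 3, d(122) = 4, d(123) = 4, d(124) = 6, d(125) = 4, d(126) = 12, d(127) = 2, d(128) = 8, d(129) = 4, d(130) = 8, d(131) = 2, d(132) = 12, d(133) = 4, d(134) = 4, d(135) = 8, d(136) = 8, d(137) = 2, d(138) = 8, d(139) = 2, d(140) = 12, d(141) = 4, d(142) = 4, d(143) = 4, d(144) = 15, d(145) = 4, d(146) = 4, d(147) = 6, d(148) = 6, d(149) = 2, d(150) = 12, d(151) = 2, d(152) = 8, d(153) = 6, d(154) = 8, d(155) = 4, d(156) = 12, d(157) = 2, d(158) = 4, d(159) = 4, d(160) = 12, d(161) = 4, d(162) = 10, d(163) = 2, d(164) = 6, d(165) = 8, d(166) = 4, d(167) = 2, d(168) = 16, d(169) = 3, d(170) = 8, d(171) = 6, d(172) = 6. Summing all 172 values: 917. (Dirichlet's divisor formula: Σ_{n ≤ x} d(n) = x ln(x) + (2γ − 1) x + O(√x). For x = 172, the asymptotic estimate is ≈ 911.93.)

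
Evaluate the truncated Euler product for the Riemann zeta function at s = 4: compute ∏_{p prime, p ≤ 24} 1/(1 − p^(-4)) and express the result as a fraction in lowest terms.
∏ = 179711034607426083154393/166042662475294310400000

The primes p ≤ 24 are [2, 3, 5, 7, 11, 13, 17, 19, 23]. For each prime, (1 − 1/p^4)^(-1) = p^4 / (p^4 − 1). The product is (1 − 1/2^4)^(-1), (1 − 1/3^4)^(-1), (1 − 1/5^4)^(-1), (1 − 1/7^4)^(-1), (1 − 1/11^4)^(-1), (1 − 1/13^4)^(-1), (1 − 1/17^4)^(-1), (1 − 1/19^4)^(-1), (1 − 1/23^4)^(-1) = ∏ p^4 / (p^4 − 1) = 179711034607426083154393/166042662475294310400000.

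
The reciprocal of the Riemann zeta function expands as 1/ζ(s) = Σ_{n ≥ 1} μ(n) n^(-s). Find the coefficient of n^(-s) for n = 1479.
μ(1479) = -1

Factor n = 1479 = 3 · 17 · 29. μ(n) = 0 if any exponent ≥ 2 (not squarefree); otherwise μ(n) = (−1)^{ω(n)} where ω(n) is the number of distinct prime factors. Applying: μ(1479) = -1.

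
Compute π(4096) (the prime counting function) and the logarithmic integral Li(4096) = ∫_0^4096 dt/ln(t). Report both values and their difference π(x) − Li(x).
π(4096) = 564;  Li(4096) ≈ 576.92;  π(x) − Li(x) ≈ -12.92.

Direct count of primes ≤ 4096 gives π(4096) = 564. Numerical evaluation of the logarithmic integral gives Li(4096) ≈ 576.92. The difference π(x) − Li(x) ≈ -12.92 is typically negative for small/moderate x (Li(x) overestimates), though Littlewood's theorem shows this sign changes infinitely often.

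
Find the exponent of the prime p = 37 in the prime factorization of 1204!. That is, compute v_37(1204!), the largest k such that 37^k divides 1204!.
v_37(1204!) = 32

Legendre's formula: v_p(n!) = Σ_{k ≥ 1} ⌊n / p^k⌋. For p = 37, n = 1204, the terms are:
  ⌊1204/37^1⌋ = ⌊1204/37⌋ = 32
(the next term ⌊1204/37^2⌋ = 0, terminating the sum). Summing: v_37(1204!) = 32 = 32.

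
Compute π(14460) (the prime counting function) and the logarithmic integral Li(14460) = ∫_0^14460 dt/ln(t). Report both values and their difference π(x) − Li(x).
π(14460) = 1695;  Li(14460) ≈ 1720.36;  π(x) − Li(x) ≈ -25.36.

Direct count of primes ≤ 14460 gives π(14460) = 1695. Numerical evaluation of the logarithmic integral gives Li(14460) ≈ 1720.36. The difference π(x) − Li(x) ≈ -25.36 is typically negative for small/moderate x (Li(x) overestimates), though Littlewood's theorem shows this sign changes infinitely often.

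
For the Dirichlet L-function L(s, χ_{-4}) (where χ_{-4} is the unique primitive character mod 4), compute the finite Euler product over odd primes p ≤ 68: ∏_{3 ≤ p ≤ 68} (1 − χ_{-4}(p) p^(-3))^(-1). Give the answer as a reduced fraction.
∏ = 497044101252700953274063170881740849527845657594881/512972994773739111227016105418519405174088647311360

The odd primes p ≤ 68 are [3, 5, 7, 11, 13, 17, 19, 23, 29, 31, 37, 41, 43, 47, 53, 59, 61, 67]. For each, χ(p) = 1 if p ≡ 1 mod 4, χ(p) = −1 if p ≡ 3 mod 4. Taking (1 − χ(p)/p^3)^(-1) = p^3/(p^3 − χ(p)): (1 − (-1)/3^3)^(-1) · (1 − (1)/5^3)^(-1) · (1 − (-1)/7^3)^(-1) · (1 − (-1)/11^3)^(-1) · (1 − (1)/13^3)^(-1) · (1 − (1)/17^3)^(-1) · (1 − (-1)/19^3)^(-1) · (1 − (-1)/23^3)^(-1) · (1 − (1)/29^3)^(-1) · (1 − (-1)/31^3)^(-1) · (1 − (1)/37^3)^(-1) · (1 − (1)/41^3)^(-1) · (1 − (-1)/43^3)^(-1) · (1 − (-1)/47^3)^(-1) · (1 − (1)/53^3)^(-1) · (1 − (-1)/59^3)^(-1) · (1 − (1)/61^3)^(-1) · (1 − (-1)/67^3)^(-1) = 497044101252700953274063170881740849527845657594881/512972994773739111227016105418519405174088647311360.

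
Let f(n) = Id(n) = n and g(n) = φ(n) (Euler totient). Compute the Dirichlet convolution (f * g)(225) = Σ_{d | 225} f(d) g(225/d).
(Id * φ)(225) = 1365

Divisors of 225: [1, 3, 5, 9, 15, 25, 45, 75, 225]. For each d | 225:
  d = 1: Id(1) · φ(225/1) = 1 · 120 = 120
  d = 3: Id(3) · φ(225/3) = 3 · 40 = 120
  d = 5: Id(5) · φ(225/5) = 5 · 24 = 120
  d = 9: Id(9) · φ(225/9) = 9 · 20 = 180
  d = 15: Id(15) · φ(225/15) = 15 · 8 = 120
  d = 25: Id(25) · φ(225/25) = 25 · 6 = 150
  d = 45: Id(45) · φ(225/45) = 45 · 4 = 180
  d = 75: Id(75) · φ(225/75) = 75 · 2 = 150
  d = 225: Id(225) · φ(225/225) = 225 · 1 = 225
Summing: (Id * φ)(225) = 120 + 120 + 120 + 180 + 120 + 150 + 180 + 150 + 225 = 1365.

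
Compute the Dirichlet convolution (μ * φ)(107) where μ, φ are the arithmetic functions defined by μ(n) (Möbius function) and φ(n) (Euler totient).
(μ * φ)(107) = 105

Divisors of 107: [1, 107]. For each d | 107:
  d = 1: μ(1) · φ(107/1) = 1 · 106 = 106
  d = 107: μ(107) · φ(107/107) = -1 · 1 = -1
Summing: (μ * φ)(107) = 106 + -1 = 105.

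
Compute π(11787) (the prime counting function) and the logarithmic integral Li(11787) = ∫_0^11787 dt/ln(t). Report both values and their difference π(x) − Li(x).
π(11787) = 1412;  Li(11787) ≈ 1438.40;  π(x) − Li(x) ≈ -26.40.

Direct count of primes ≤ 11787 gives π(11787) = 1412. Numerical evaluation of the logarithmic integral gives Li(11787) ≈ 1438.40. The difference π(x) − Li(x) ≈ -26.40 is typically negative for small/moderate x (Li(x) overestimates), though Littlewood's theorem shows this sign changes infinitely often.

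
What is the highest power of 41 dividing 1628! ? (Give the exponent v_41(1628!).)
v_41(1628!) = 39

Legendre's formula: v_p(n!) = Σ_{k ≥ 1} ⌊n / p^k⌋. For p = 41, n = 1628, the terms are:
  ⌊1628/41^1⌋ = ⌊1628/41⌋ = 39
(the next term ⌊1628/41^2⌋ = 0, terminating the sum). Summing: v_41(1628!) = 39 = 39.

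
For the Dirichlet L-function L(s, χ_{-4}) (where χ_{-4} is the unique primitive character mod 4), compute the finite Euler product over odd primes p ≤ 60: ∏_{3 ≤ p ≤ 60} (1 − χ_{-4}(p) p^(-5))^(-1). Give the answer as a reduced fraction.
∏ = 34538337851474581952741276429072842761309710837968927162241490274877420523772051911439/34671551917835326033172056215145617687895117707924911462190255983143219500310572564480

The odd primes p ≤ 60 are [3, 5, 7, 11, 13, 17, 19, 23, 29, 31, 37, 41, 43, 47, 53, 59]. For each, χ(p) = 1 if p ≡ 1 mod 4, χ(p) = −1 if p ≡ 3 mod 4. Taking (1 − χ(p)/p^5)^(-1) = p^5/(p^5 − χ(p)): (1 − (-1)/3^5)^(-1) · (1 − (1)/5^5)^(-1) · (1 − (-1)/7^5)^(-1) · (1 − (-1)/11^5)^(-1) · (1 − (1)/13^5)^(-1) · (1 − (1)/17^5)^(-1) · (1 − (-1)/19^5)^(-1) · (1 − (-1)/23^5)^(-1) · (1 − (1)/29^5)^(-1) · (1 − (-1)/31^5)^(-1) · (1 − (1)/37^5)^(-1) · (1 − (1)/41^5)^(-1) · (1 − (-1)/43^5)^(-1) · (1 − (-1)/47^5)^(-1) · (1 − (1)/53^5)^(-1) · (1 − (-1)/59^5)^(-1) = 34538337851474581952741276429072842761309710837968927162241490274877420523772051911439/34671551917835326033172056215145617687895117707924911462190255983143219500310572564480.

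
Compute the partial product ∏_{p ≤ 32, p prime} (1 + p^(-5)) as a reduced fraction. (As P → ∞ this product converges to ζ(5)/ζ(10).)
∏ = 63844361159480726970812326794206836752384/61631932954678205462623400894081119262815

The primes p ≤ 32 are [2, 3, 5, 7, 11, 13, 17, 19, 23, 29, 31]. For each, (1 + 1/p^5) = (p^5 + 1)/p^5. Multiplying these fractions over p ∈ [2, 3, 5, 7, 11, 13, 17, 19, 23, 29, 31] gives 63844361159480726970812326794206836752384/61631932954678205462623400894081119262815. (In the limit P → ∞ this tends to ζ(5)/ζ(10).)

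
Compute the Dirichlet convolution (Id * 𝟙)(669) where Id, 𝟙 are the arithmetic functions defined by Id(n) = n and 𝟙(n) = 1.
(Id * 𝟙)(669) = 896

Divisors of 669: [1, 3, 223, 669]. For each d | 669:
  d = 1: Id(1) · 𝟙(669/1) = 1 · 1 = 1
  d = 3: Id(3) · 𝟙(669/3) = 3 · 1 = 3
  d = 223: Id(223) · 𝟙(669/223) = 223 · 1 = 223
  d = 669: Id(669) · 𝟙(669/669) = 669 · 1 = 669
Summing: (Id * 𝟙)(669) = 1 + 3 + 223 + 669 = 896.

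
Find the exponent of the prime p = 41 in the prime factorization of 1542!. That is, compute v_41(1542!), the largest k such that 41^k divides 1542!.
v_41(1542!) = 37

Legendre's formula: v_p(n!) = Σ_{k ≥ 1} ⌊n / p^k⌋. For p = 41, n = 1542, the terms are:
  ⌊1542/41^1⌋ = ⌊1542/41⌋ = 37
(the next term ⌊1542/41^2⌋ = 0, terminating the sum). Summing: v_41(1542!) = 37 = 37.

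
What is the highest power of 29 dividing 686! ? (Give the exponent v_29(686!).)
v_29(686!) = 23

Legendre's formula: v_p(n!) = Σ_{k ≥ 1} ⌊n / p^k⌋. For p = 29, n = 686, the terms are:
  ⌊686/29^1⌋ = ⌊686/29⌋ = 23
(the next term ⌊686/29^2⌋ = 0, terminating the sum). Summing: v_29(686!) = 23 = 23.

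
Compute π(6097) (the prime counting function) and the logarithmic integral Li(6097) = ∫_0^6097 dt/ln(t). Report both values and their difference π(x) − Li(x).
π(6097) = 795;  Li(6097) ≈ 811.55;  π(x) − Li(x) ≈ -16.55.

Direct count of primes ≤ 6097 gives π(6097) = 795. Numerical evaluation of the logarithmic integral gives Li(6097) ≈ 811.55. The difference π(x) − Li(x) ≈ -16.55 is typically negative for small/moderate x (Li(x) overestimates), though Littlewood's theorem shows this sign changes infinitely often.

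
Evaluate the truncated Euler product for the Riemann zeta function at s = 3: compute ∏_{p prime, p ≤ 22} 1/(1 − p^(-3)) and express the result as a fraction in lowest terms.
∏ = 3674541645775/3057655868928

The primes p ≤ 22 are [2, 3, 5, 7, 11, 13, 17, 19]. For each prime, (1 − 1/p^3)^(-1) = p^3 / (p^3 − 1). The product is (1 − 1/2^3)^(-1), (1 − 1/3^3)^(-1), (1 − 1/5^3)^(-1), (1 − 1/7^3)^(-1), (1 − 1/11^3)^(-1), (1 − 1/13^3)^(-1), (1 − 1/17^3)^(-1), (1 − 1/19^3)^(-1) = ∏ p^3 / (p^3 − 1) = 3674541645775/3057655868928.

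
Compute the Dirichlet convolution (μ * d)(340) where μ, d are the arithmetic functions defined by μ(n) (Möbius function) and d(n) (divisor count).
(μ * d)(340) = 1

Divisors of 340: [1, 2, 4, 5, 10, 17, 20, 34, 68, 85, 170, 340]. For each d | 340:
  d = 1: μ(1) · d(340/1) = 1 · 12 = 12
  d = 2: μ(2) · d(340/2) = -1 · 8 = -8
  d = 4: μ(4) · d(340/4) = 0 · 4 = 0
  d = 5: μ(5) · d(340/5) = -1 · 6 = -6
  d = 10: μ(10) · d(340/10) = 1 · 4 = 4
  d = 17: μ(17) · d(340/17) = -1 · 6 = -6
  d = 20: μ(20) · d(340/20) = 0 · 2 = 0
  d = 34: μ(34) · d(340/34) = 1 · 4 = 4
  d = 68: μ(68) · d(340/68) = 0 · 2 = 0
  d = 85: μ(85) · d(340/85) = 1 · 3 = 3
  d = 170: μ(170) · d(340/170) = -1 · 2 = -2
  d = 340: μ(340) · d(340/340) = 0 · 1 = 0
Summing: (μ * d)(340) = 12 + -8 + 0 + -6 + 4 + -6 + 0 + 4 + 0 + 3 + -2 + 0 = 1.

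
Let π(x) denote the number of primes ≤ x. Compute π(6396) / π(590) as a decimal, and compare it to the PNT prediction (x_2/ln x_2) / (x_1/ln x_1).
π(6396)/π(590) = 833/107 ≈ 7.7850;  PNT prediction ≈ 7.8924.

π(590) = 107 and π(6396) = 833, so π(6396)/π(590) ≈ 7.7850. The PNT-predicted ratio is (6396/ln(6396)) / (590/ln(590)) ≈ 7.8924. The two agree to within a few percent, as expected.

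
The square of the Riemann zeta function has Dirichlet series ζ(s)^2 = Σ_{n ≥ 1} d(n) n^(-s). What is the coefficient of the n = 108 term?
d(108) = 12

ζ(s)^2 = (Σ 1/m^s)(Σ 1/k^s). The coefficient of 1/n^s in the product is the number of ordered pairs (m, k) with mk = n, which equals d(n). For n = 108, divisors are [1, 2, 3, 4, 6, 9, 12, 18, 27, 36, 54, 108], so d(108) = 12.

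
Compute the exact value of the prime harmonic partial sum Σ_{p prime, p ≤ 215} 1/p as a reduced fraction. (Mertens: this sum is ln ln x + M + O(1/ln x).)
Σ 1/p = 3215488142498485484492183158345029261034221047849345857469577412562094716564064084247/1645783550795210387735581011435590727981167322669649249414629852197255934130751870910

π(215) = 47, so the primes ≤ 215 are [2, 3, 5, 7, 11, 13, 17, 19, 23, 29, 31, 37, 41, 43, 47, 53, 59, 61, 67, 71, 73, 79, 83, 89, 97, 101, 103, 107, 109, 113, 127, 131, 137, 139, 149, 151, 157, 163, 167, 173, 179, 181, 191, 193, 197, 199, 211]. Summing 1/p over these primes: 3215488142498485484492183158345029261034221047849345857469577412562094716564064084247/1645783550795210387735581011435590727981167322669649249414629852197255934130751870910 ≈ 1.9538. Mertens estimate ln ln(215) + 0.2615 ≈ 1.9424.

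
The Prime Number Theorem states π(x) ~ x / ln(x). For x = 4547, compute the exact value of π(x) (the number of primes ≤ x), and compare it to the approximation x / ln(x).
π(4547) = 616;  x/ln(x) ≈ 539.88;  relative error ≈ 12.36%.

Directly count primes up to 4547: π(4547) = 616. The PNT approximation gives 4547/ln(4547) ≈ 4547/8.42222 ≈ 539.88. Relative error (π(x) − x/ln(x)) / π(x) ≈ 12.36%; the approximation is known to undercount slightly (Li(x) is a better estimate).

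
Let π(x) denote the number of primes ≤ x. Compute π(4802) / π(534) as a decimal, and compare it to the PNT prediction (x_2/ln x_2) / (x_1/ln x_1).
π(4802)/π(534) = 647/99 ≈ 6.5354;  PNT prediction ≈ 6.6625.

π(534) = 99 and π(4802) = 647, so π(4802)/π(534) ≈ 6.5354. The PNT-predicted ratio is (4802/ln(4802)) / (534/ln(534)) ≈ 6.6625. The two agree to within a few percent, as expected.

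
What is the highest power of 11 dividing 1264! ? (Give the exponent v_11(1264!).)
v_11(1264!) = 124

Legendre's formula: v_p(n!) = Σ_{k ≥ 1} ⌊n / p^k⌋. For p = 11, n = 1264, the terms are:
  ⌊1264/11^1⌋ = ⌊1264/11⌋ = 114
  ⌊1264/11^2⌋ = ⌊1264/121⌋ = 10
(the next term ⌊1264/11^3⌋ = 0, terminating the sum). Summing: v_11(1264!) = 114 + 10 = 124.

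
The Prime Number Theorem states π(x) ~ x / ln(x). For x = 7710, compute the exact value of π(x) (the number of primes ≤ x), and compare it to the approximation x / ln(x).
π(7710) = 978;  x/ln(x) ≈ 861.43;  relative error ≈ 11.92%.

Directly count primes up to 7710: π(7710) = 978. The PNT approximation gives 7710/ln(7710) ≈ 7710/8.95027 ≈ 861.43. Relative error (π(x) − x/ln(x)) / π(x) ≈ 11.92%; the approximation is known to undercount slightly (Li(x) is a better estimate).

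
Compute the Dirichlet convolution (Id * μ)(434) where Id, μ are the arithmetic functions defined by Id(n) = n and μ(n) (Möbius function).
(Id * μ)(434) = 180

Divisors of 434: [1, 2, 7, 14, 31, 62, 217, 434]. For each d | 434:
  d = 1: Id(1) · μ(434/1) = 1 · -1 = -1
  d = 2: Id(2) · μ(434/2) = 2 · 1 = 2
  d = 7: Id(7) · μ(434/7) = 7 · 1 = 7
  d = 14: Id(14) · μ(434/14) = 14 · -1 = -14
  d = 31: Id(31) · μ(434/31) = 31 · 1 = 31
  d = 62: Id(62) · μ(434/62) = 62 · -1 = -62
  d = 217: Id(217) · μ(434/217) = 217 · -1 = -217
  d = 434: Id(434) · μ(434/434) = 434 · 1 = 434
Summing: (Id * μ)(434) = -1 + 2 + 7 + -14 + 31 + -62 + -217 + 434 = 180.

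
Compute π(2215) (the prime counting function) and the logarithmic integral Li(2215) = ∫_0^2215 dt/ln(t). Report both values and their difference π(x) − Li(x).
π(2215) = 330;  Li(2215) ≈ 342.90;  π(x) − Li(x) ≈ -12.90.

Direct count of primes ≤ 2215 gives π(2215) = 330. Numerical evaluation of the logarithmic integral gives Li(2215) ≈ 342.90. The difference π(x) − Li(x) ≈ -12.90 is typically negative for small/moderate x (Li(x) overestimates), though Littlewood's theorem shows this sign changes infinitely often.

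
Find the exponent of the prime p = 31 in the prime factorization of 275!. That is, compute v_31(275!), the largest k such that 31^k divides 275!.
v_31(275!) = 8

Legendre's formula: v_p(n!) = Σ_{k ≥ 1} ⌊n / p^k⌋. For p = 31, n = 275, the terms are:
  ⌊275/31^1⌋ = ⌊275/31⌋ = 8
(the next term ⌊275/31^2⌋ = 0, terminating the sum). Summing: v_31(275!) = 8 = 8.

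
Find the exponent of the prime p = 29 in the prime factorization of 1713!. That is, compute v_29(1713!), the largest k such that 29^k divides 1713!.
v_29(1713!) = 61

Legendre's formula: v_p(n!) = Σ_{k ≥ 1} ⌊n / p^k⌋. For p = 29, n = 1713, the terms are:
  ⌊1713/29^1⌋ = ⌊1713/29⌋ = 59
  ⌊1713/29^2⌋ = ⌊1713/841⌋ = 2
(the next term ⌊1713/29^3⌋ = 0, terminating the sum). Summing: v_29(1713!) = 59 + 2 = 61.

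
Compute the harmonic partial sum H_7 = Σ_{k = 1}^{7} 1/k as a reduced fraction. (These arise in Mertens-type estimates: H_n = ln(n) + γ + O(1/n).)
H_7 = 363/140

Direct summation: H_7 = 1 + 1/2 + ... + 1/7. The least common denominator is lcm(1, ..., 7) = 420; over this denominator the numerator is 420 + 210 + 140 + 105 + 84 + 70 + 60 = 1089, so H_7 = 1089/420; reducing by gcd(1089, 420) = 3 gives 363/140 ≈ 2.59286. (The PNT-adjacent estimate ln(7) + γ ≈ 2.52313 matches within O(1/n).)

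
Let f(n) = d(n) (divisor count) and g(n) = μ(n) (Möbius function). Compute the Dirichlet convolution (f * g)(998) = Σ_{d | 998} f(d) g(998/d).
(d * μ)(998) = 1

Divisors of 998: [1, 2, 499, 998]. For each d | 998:
  d = 1: d(1) · μ(998/1) = 1 · 1 = 1
  d = 2: d(2) · μ(998/2) = 2 · -1 = -2
  d = 499: d(499) · μ(998/499) = 2 · -1 = -2
  d = 998: d(998) · μ(998/998) = 4 · 1 = 4
Summing: (d * μ)(998) = 1 + -2 + -2 + 4 = 1.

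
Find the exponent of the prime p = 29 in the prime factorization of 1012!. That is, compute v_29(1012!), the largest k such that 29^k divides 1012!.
v_29(1012!) = 35

Legendre's formula: v_p(n!) = Σ_{k ≥ 1} ⌊n / p^k⌋. For p = 29, n = 1012, the terms are:
  ⌊1012/29^1⌋ = ⌊1012/29⌋ = 34
  ⌊1012/29^2⌋ = ⌊1012/841⌋ = 1
(the next term ⌊1012/29^3⌋ = 0, terminating the sum). Summing: v_29(1012!) = 34 + 1 = 35.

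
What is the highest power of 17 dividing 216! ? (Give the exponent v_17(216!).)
v_17(216!) = 12

Legendre's formula: v_p(n!) = Σ_{k ≥ 1} ⌊n / p^k⌋. For p = 17, n = 216, the terms are:
  ⌊216/17^1⌋ = ⌊216/17⌋ = 12
(the next term ⌊216/17^2⌋ = 0, terminating the sum). Summing: v_17(216!) = 12 = 12.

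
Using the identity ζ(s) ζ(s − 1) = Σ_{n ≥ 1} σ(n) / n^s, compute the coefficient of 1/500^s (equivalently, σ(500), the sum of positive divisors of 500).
σ(500) = 1092

In the product (Σ m^0/m^s)(Σ k / k^s) = Σ (Σ_{d | n} d) / n^s, the coefficient of 1/n^s is σ(n) = Σ_{d | n} d. For n = 500, divisors are [1, 2, 4, 5, 10, 20, 25, 50, 100, 125, 250, 500]; summing: σ(500) = 1092.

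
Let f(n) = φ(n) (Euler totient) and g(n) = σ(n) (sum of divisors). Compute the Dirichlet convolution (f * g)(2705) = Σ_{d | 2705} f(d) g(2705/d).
(φ * σ)(2705) = 10820

Divisors of 2705: [1, 5, 541, 2705]. For each d | 2705:
  d = 1: φ(1) · σ(2705/1) = 1 · 3252 = 3252
  d = 5: φ(5) · σ(2705/5) = 4 · 542 = 2168
  d = 541: φ(541) · σ(2705/541) = 540 · 6 = 3240
  d = 2705: φ(2705) · σ(2705/2705) = 2160 · 1 = 2160
Summing: (φ * σ)(2705) = 3252 + 2168 + 3240 + 2160 = 10820.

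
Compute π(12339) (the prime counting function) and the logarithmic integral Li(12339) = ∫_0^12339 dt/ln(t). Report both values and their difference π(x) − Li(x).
π(12339) = 1473;  Li(12339) ≈ 1497.14;  π(x) − Li(x) ≈ -24.14.

Direct count of primes ≤ 12339 gives π(12339) = 1473. Numerical evaluation of the logarithmic integral gives Li(12339) ≈ 1497.14. The difference π(x) − Li(x) ≈ -24.14 is typically negative for small/moderate x (Li(x) overestimates), though Littlewood's theorem shows this sign changes infinitely often.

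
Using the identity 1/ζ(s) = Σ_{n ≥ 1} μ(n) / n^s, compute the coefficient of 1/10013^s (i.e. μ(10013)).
μ(10013) = -1

Factor n = 10013 = 17 · 19 · 31. μ(n) = 0 if any exponent ≥ 2 (not squarefree); otherwise μ(n) = (−1)^{ω(n)} where ω(n) is the number of distinct prime factors. Applying: μ(10013) = -1.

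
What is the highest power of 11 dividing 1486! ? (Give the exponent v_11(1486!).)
v_11(1486!) = 148

Legendre's formula: v_p(n!) = Σ_{k ≥ 1} ⌊n / p^k⌋. For p = 11, n = 1486, the terms are:
  ⌊1486/11^1⌋ = ⌊1486/11⌋ = 135
  ⌊1486/11^2⌋ = ⌊1486/121⌋ = 12
  ⌊1486/11^3⌋ = ⌊1486/1331⌋ = 1
(the next term ⌊1486/11^4⌋ = 0, terminating the sum). Summing: v_11(1486!) = 135 + 12 + 1 = 148.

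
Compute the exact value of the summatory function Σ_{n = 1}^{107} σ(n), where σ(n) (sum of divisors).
Σ_{n ≤ 107} σ(n) = 9393

Compute σ(n) for each 1 ≤ n ≤ 107: σ(1) = 1, σ(2) = 3, σ(3) = 4, σ(4) = 7, σ(5) = 6, σ(6) = 12, σ(7) = 8, σ(8) = 15, σ(9) = 13, σ(10) = 18, σ(11) = 12, σ(12) = 28, σ(13) = 14, σ(14) = 24, σ(15) = 24, σ(16) = 31, σ(17) = 18, σ(18) = 39, σ(19) = 20, σ(20) = 42, σ(21) = 32, σ(22) = 36, σ(23) = 24, σ(24) = 60, σ(25) = 31, σ(26) = 42, σ(27) = 40, σ(28) = 56, σ(29) = 30, σ(30) = 72, σ(31) = 32, σ(32) = 63, σ(33) = 48, σ(34) = 54, σ(35) = 48, σ(36) = 91, σ(37) = 38, σ(38) = 60, σ(39) = 56, σ(40) = 90, σ(41) = 42, σ(42) = 96, σ(43) = 44, σ(44) = 84, σ(45) = 78, σ(46) = 72, σ(47) = 48, σ(48) = 124, σ(49) = 57, σ(50) = 93, σ(51) = 72, σ(52) = 98, σ(53) = 54, σ(54) = 120, σ(55) = 72, σ(56) = 120, σ(57) = 80, σ(58) = 90, σ(59) = 60, σ(60) = 168, σ(61) = 62, σ(62) = 96, σ(63) = 104, σ(64) = 127, σ(65) = 84, σ(66) = 144, σ(67) = 68, σ(68) = 126, σ(69) = 96, σ(70) = 144, σ(71) = 72, σ(72) = 195, σ(73) = 74, σ(74) = 114, σ(75) = 124, σ(76) = 140, σ(77) = 96, σ(78) = 168, σ(79) = 80, σ(80) = 186, σ(81) = 121, σ(82) = 126, σ(83) = 84, σ(84) = 224, σ(85) = 108, σ(86) = 132, σ(87) = 120, σ(88) = 180, σ(89) = 90, σ(90) = 234, σ(91) = 112, σ(92) = 168, σ(93) = 128, σ(94) = 144, σ(95) = 120, σ(96) = 252, σ(97) = 98, σ(98) = 171, σ(99) = 156, σ(100) = 217, σ(101) = 102, σ(102) = 216, σ(103) = 104, σ(104) = 210, σ(105) = 192, σ(106) = 162, σ(107) = 108. Summing all 107 values: 9393. (Average order: Σ_{n ≤ x} σ(n) ~ (π²/12) x². For x = 107, (π²/12)·107² ≈ 9416.43.)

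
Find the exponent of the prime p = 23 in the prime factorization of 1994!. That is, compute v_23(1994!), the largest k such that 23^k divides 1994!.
v_23(1994!) = 89

Legendre's formula: v_p(n!) = Σ_{k ≥ 1} ⌊n / p^k⌋. For p = 23, n = 1994, the terms are:
  ⌊1994/23^1⌋ = ⌊1994/23⌋ = 86
  ⌊1994/23^2⌋ = ⌊1994/529⌋ = 3
(the next term ⌊1994/23^3⌋ = 0, terminating the sum). Summing: v_23(1994!) = 86 + 3 = 89.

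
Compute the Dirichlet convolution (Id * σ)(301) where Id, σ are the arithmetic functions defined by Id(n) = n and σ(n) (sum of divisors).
(Id * σ)(301) = 1305

Divisors of 301: [1, 7, 43, 301]. For each d | 301:
  d = 1: Id(1) · σ(301/1) = 1 · 352 = 352
  d = 7: Id(7) · σ(301/7) = 7 · 44 = 308
  d = 43: Id(43) · σ(301/43) = 43 · 8 = 344
  d = 301: Id(301) · σ(301/301) = 301 · 1 = 301
Summing: (Id * σ)(301) = 352 + 308 + 344 + 301 = 1305.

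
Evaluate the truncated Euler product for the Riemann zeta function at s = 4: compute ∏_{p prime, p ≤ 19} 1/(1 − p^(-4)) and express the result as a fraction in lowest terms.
∏ = 7064087752265346803/6526834216796160000

The primes p ≤ 19 are [2, 3, 5, 7, 11, 13, 17, 19]. For each prime, (1 − 1/p^4)^(-1) = p^4 / (p^4 − 1). The product is (1 − 1/2^4)^(-1), (1 − 1/3^4)^(-1), (1 − 1/5^4)^(-1), (1 − 1/7^4)^(-1), (1 − 1/11^4)^(-1), (1 − 1/13^4)^(-1), (1 − 1/17^4)^(-1), (1 − 1/19^4)^(-1) = ∏ p^4 / (p^4 − 1) = 7064087752265346803/6526834216796160000.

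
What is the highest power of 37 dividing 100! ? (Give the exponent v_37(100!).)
v_37(100!) = 2

Legendre's formula: v_p(n!) = Σ_{k ≥ 1} ⌊n / p^k⌋. For p = 37, n = 100, the terms are:
  ⌊100/37^1⌋ = ⌊100/37⌋ = 2
(the next term ⌊100/37^2⌋ = 0, terminating the sum). Summing: v_37(100!) = 2 = 2.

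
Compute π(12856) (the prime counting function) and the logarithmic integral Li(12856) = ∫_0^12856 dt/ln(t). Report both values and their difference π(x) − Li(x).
π(12856) = 1532;  Li(12856) ≈ 1551.90;  π(x) − Li(x) ≈ -19.90.

Direct count of primes ≤ 12856 gives π(12856) = 1532. Numerical evaluation of the logarithmic integral gives Li(12856) ≈ 1551.90. The difference π(x) − Li(x) ≈ -19.90 is typically negative for small/moderate x (Li(x) overestimates), though Littlewood's theorem shows this sign changes infinitely often.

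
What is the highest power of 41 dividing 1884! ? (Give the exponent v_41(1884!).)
v_41(1884!) = 46

Legendre's formula: v_p(n!) = Σ_{k ≥ 1} ⌊n / p^k⌋. For p = 41, n = 1884, the terms are:
  ⌊1884/41^1⌋ = ⌊1884/41⌋ = 45
  ⌊1884/41^2⌋ = ⌊1884/1681⌋ = 1
(the next term ⌊1884/41^3⌋ = 0, terminating the sum). Summing: v_41(1884!) = 45 + 1 = 46.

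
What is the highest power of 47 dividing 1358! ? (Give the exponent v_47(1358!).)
v_47(1358!) = 28

Legendre's formula: v_p(n!) = Σ_{k ≥ 1} ⌊n / p^k⌋. For p = 47, n = 1358, the terms are:
  ⌊1358/47^1⌋ = ⌊1358/47⌋ = 28
(the next term ⌊1358/47^2⌋ = 0, terminating the sum). Summing: v_47(1358!) = 28 = 28.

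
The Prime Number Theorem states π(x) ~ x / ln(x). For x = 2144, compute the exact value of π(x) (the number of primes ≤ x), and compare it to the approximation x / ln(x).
π(2144) = 324;  x/ln(x) ≈ 279.52;  relative error ≈ 13.73%.

Directly count primes up to 2144: π(2144) = 324. The PNT approximation gives 2144/ln(2144) ≈ 2144/7.67043 ≈ 279.52. Relative error (π(x) − x/ln(x)) / π(x) ≈ 13.73%; the approximation is known to undercount slightly (Li(x) is a better estimate).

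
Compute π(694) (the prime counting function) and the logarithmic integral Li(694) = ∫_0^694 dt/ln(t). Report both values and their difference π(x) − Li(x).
π(694) = 125;  Li(694) ≈ 132.17;  π(x) − Li(x) ≈ -7.17.

Direct count of primes ≤ 694 gives π(694) = 125. Numerical evaluation of the logarithmic integral gives Li(694) ≈ 132.17. The difference π(x) − Li(x) ≈ -7.17 is typically negative for small/moderate x (Li(x) overestimates), though Littlewood's theorem shows this sign changes infinitely often.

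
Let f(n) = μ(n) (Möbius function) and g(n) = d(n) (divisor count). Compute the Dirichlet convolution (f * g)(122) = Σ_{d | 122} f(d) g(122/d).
(μ * d)(122) = 1

Divisors of 122: [1, 2, 61, 122]. For each d | 122:
  d = 1: μ(1) · d(122/1) = 1 · 4 = 4
  d = 2: μ(2) · d(122/2) = -1 · 2 = -2
  d = 61: μ(61) · d(122/61) = -1 · 2 = -2
  d = 122: μ(122) · d(122/122) = 1 · 1 = 1
Summing: (μ * d)(122) = 4 + -2 + -2 + 1 = 1.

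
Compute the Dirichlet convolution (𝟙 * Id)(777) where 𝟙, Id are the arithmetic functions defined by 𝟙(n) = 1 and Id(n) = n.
(𝟙 * Id)(777) = 1216

Divisors of 777: [1, 3, 7, 21, 37, 111, 259, 777]. For each d | 777:
  d = 1: 𝟙(1) · Id(777/1) = 1 · 777 = 777
  d = 3: 𝟙(3) · Id(777/3) = 1 · 259 = 259
  d = 7: 𝟙(7) · Id(777/7) = 1 · 111 = 111
  d = 21: 𝟙(21) · Id(777/21) = 1 · 37 = 37
  d = 37: 𝟙(37) · Id(777/37) = 1 · 21 = 21
  d = 111: 𝟙(111) · Id(777/111) = 1 · 7 = 7
  d = 259: 𝟙(259) · Id(777/259) = 1 · 3 = 3
  d = 777: 𝟙(777) · Id(777/777) = 1 · 1 = 1
Summing: (𝟙 * Id)(777) = 777 + 259 + 111 + 37 + 21 + 7 + 3 + 1 = 1216.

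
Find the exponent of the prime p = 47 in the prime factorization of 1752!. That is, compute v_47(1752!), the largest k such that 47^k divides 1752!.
v_47(1752!) = 37

Legendre's formula: v_p(n!) = Σ_{k ≥ 1} ⌊n / p^k⌋. For p = 47, n = 1752, the terms are:
  ⌊1752/47^1⌋ = ⌊1752/47⌋ = 37
(the next term ⌊1752/47^2⌋ = 0, terminating the sum). Summing: v_47(1752!) = 37 = 37.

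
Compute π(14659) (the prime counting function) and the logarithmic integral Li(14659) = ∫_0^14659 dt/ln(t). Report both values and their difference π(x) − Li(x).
π(14659) = 1717;  Li(14659) ≈ 1741.12;  π(x) − Li(x) ≈ -24.12.

Direct count of primes ≤ 14659 gives π(14659) = 1717. Numerical evaluation of the logarithmic integral gives Li(14659) ≈ 1741.12. The difference π(x) − Li(x) ≈ -24.12 is typically negative for small/moderate x (Li(x) overestimates), though Littlewood's theorem shows this sign changes infinitely often.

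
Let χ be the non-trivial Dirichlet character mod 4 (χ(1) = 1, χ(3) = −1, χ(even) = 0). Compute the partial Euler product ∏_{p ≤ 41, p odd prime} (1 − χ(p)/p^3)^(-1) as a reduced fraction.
∏ = 317583502136600214370347226405/327754858760764671044087709696

The odd primes p ≤ 41 are [3, 5, 7, 11, 13, 17, 19, 23, 29, 31, 37, 41]. For each, χ(p) = 1 if p ≡ 1 mod 4, χ(p) = −1 if p ≡ 3 mod 4. Taking (1 − χ(p)/p^3)^(-1) = p^3/(p^3 − χ(p)): (1 − (-1)/3^3)^(-1) · (1 − (1)/5^3)^(-1) · (1 − (-1)/7^3)^(-1) · (1 − (-1)/11^3)^(-1) · (1 − (1)/13^3)^(-1) · (1 − (1)/17^3)^(-1) · (1 − (-1)/19^3)^(-1) · (1 − (-1)/23^3)^(-1) · (1 − (1)/29^3)^(-1) · (1 − (-1)/31^3)^(-1) · (1 − (1)/37^3)^(-1) · (1 − (1)/41^3)^(-1) = 317583502136600214370347226405/327754858760764671044087709696.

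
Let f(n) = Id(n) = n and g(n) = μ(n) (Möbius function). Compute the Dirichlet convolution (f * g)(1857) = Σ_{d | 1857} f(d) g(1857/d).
(Id * μ)(1857) = 1236

Divisors of 1857: [1, 3, 619, 1857]. For each d | 1857:
  d = 1: Id(1) · μ(1857/1) = 1 · 1 = 1
  d = 3: Id(3) · μ(1857/3) = 3 · -1 = -3
  d = 619: Id(619) · μ(1857/619) = 619 · -1 = -619
  d = 1857: Id(1857) · μ(1857/1857) = 1857 · 1 = 1857
Summing: (Id * μ)(1857) = 1 + -3 + -619 + 1857 = 1236.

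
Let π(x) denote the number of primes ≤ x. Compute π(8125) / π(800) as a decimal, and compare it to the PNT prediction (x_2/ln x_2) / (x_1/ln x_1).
π(8125)/π(800) = 1022/139 ≈ 7.3525;  PNT prediction ≈ 7.5411.

π(800) = 139 and π(8125) = 1022, so π(8125)/π(800) ≈ 7.3525. The PNT-predicted ratio is (8125/ln(8125)) / (800/ln(800)) ≈ 7.5411. The two agree to within a few percent, as expected.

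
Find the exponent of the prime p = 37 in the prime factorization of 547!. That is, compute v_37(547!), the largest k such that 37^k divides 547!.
v_37(547!) = 14

Legendre's formula: v_p(n!) = Σ_{k ≥ 1} ⌊n / p^k⌋. For p = 37, n = 547, the terms are:
  ⌊547/37^1⌋ = ⌊547/37⌋ = 14
(the next term ⌊547/37^2⌋ = 0, terminating the sum). Summing: v_37(547!) = 14 = 14.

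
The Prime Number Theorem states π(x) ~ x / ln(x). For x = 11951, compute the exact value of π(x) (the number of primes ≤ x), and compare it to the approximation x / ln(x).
π(11951) = 1432;  x/ln(x) ≈ 1272.93;  relative error ≈ 11.11%.

Directly count primes up to 11951: π(11951) = 1432. The PNT approximation gives 11951/ln(11951) ≈ 11951/9.38857 ≈ 1272.93. Relative error (π(x) − x/ln(x)) / π(x) ≈ 11.11%; the approximation is known to undercount slightly (Li(x) is a better estimate).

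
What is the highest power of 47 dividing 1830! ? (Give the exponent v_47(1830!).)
v_47(1830!) = 38

Legendre's formula: v_p(n!) = Σ_{k ≥ 1} ⌊n / p^k⌋. For p = 47, n = 1830, the terms are:
  ⌊1830/47^1⌋ = ⌊1830/47⌋ = 38
(the next term ⌊1830/47^2⌋ = 0, terminating the sum). Summing: v_47(1830!) = 38 = 38.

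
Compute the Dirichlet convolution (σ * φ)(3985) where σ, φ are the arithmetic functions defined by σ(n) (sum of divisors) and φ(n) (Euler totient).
(σ * φ)(3985) = 15940

Divisors of 3985: [1, 5, 797, 3985]. For each d | 3985:
  d = 1: σ(1) · φ(3985/1) = 1 · 3184 = 3184
  d = 5: σ(5) · φ(3985/5) = 6 · 796 = 4776
  d = 797: σ(797) · φ(3985/797) = 798 · 4 = 3192
  d = 3985: σ(3985) · φ(3985/3985) = 4788 · 1 = 4788
Summing: (σ * φ)(3985) = 3184 + 4776 + 3192 + 4788 = 15940.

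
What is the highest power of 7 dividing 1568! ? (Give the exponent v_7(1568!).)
v_7(1568!) = 260

Legendre's formula: v_p(n!) = Σ_{k ≥ 1} ⌊n / p^k⌋. For p = 7, n = 1568, the terms are:
  ⌊1568/7^1⌋ = ⌊1568/7⌋ = 224
  ⌊1568/7^2⌋ = ⌊1568/49⌋ = 32
  ⌊1568/7^3⌋ = ⌊1568/343⌋ = 4
(the next term ⌊1568/7^4⌋ = 0, terminating the sum). Summing: v_7(1568!) = 224 + 32 + 4 = 260.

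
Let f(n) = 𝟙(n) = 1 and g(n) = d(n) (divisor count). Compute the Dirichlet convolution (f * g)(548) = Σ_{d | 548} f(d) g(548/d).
(𝟙 * d)(548) = 18

Divisors of 548: [1, 2, 4, 137, 274, 548]. For each d | 548:
  d = 1: 𝟙(1) · d(548/1) = 1 · 6 = 6
  d = 2: 𝟙(2) · d(548/2) = 1 · 4 = 4
  d = 4: 𝟙(4) · d(548/4) = 1 · 2 = 2
  d = 137: 𝟙(137) · d(548/137) = 1 · 3 = 3
  d = 274: 𝟙(274) · d(548/274) = 1 · 2 = 2
  d = 548: 𝟙(548) · d(548/548) = 1 · 1 = 1
Summing: (𝟙 * d)(548) = 6 + 4 + 2 + 3 + 2 + 1 = 18.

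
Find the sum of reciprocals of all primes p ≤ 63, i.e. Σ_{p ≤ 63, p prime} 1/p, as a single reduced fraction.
Σ 1/p = 201015517717077830328949/117288381359406970983270

π(63) = 18, so the primes ≤ 63 are [2, 3, 5, 7, 11, 13, 17, 19, 23, 29, 31, 37, 41, 43, 47, 53, 59, 61]. Summing 1/p over these primes: 201015517717077830328949/117288381359406970983270 ≈ 1.7139. Mertens estimate ln ln(63) + 0.2615 ≈ 1.6829.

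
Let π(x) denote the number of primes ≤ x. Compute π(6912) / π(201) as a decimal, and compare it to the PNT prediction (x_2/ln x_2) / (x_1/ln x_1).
π(6912)/π(201) = 889/46 ≈ 19.3261;  PNT prediction ≈ 20.6278.

π(201) = 46 and π(6912) = 889, so π(6912)/π(201) ≈ 19.3261. The PNT-predicted ratio is (6912/ln(6912)) / (201/ln(201)) ≈ 20.6278. The two agree to within a few percent, as expected.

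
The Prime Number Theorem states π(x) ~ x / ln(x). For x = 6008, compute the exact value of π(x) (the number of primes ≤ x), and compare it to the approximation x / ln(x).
π(6008) = 784;  x/ln(x) ≈ 690.51;  relative error ≈ 11.93%.

Directly count primes up to 6008: π(6008) = 784. The PNT approximation gives 6008/ln(6008) ≈ 6008/8.70085 ≈ 690.51. Relative error (π(x) − x/ln(x)) / π(x) ≈ 11.93%; the approximation is known to undercount slightly (Li(x) is a better estimate).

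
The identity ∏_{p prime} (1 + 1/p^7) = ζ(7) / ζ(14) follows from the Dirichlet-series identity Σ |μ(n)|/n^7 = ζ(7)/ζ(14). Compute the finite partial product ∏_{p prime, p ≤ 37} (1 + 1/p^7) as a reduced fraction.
∏ = 228018297549409144061012751313154880100808796638571013381923478410878979964928/226144123234654878853445211850814351110881099376313221108562837934941141853125

The primes p ≤ 37 are [2, 3, 5, 7, 11, 13, 17, 19, 23, 29, 31, 37]. For each, (1 + 1/p^7) = (p^7 + 1)/p^7. Multiplying these fractions over p ∈ [2, 3, 5, 7, 11, 13, 17, 19, 23, 29, 31, 37] gives 228018297549409144061012751313154880100808796638571013381923478410878979964928/226144123234654878853445211850814351110881099376313221108562837934941141853125. (In the limit P → ∞ this tends to ζ(7)/ζ(14).)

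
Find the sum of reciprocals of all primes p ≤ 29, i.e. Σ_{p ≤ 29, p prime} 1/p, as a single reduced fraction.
Σ 1/p = 9920878441/6469693230

π(29) = 10, so the primes ≤ 29 are [2, 3, 5, 7, 11, 13, 17, 19, 23, 29]. Summing 1/p over these primes: 9920878441/6469693230 ≈ 1.5334. Mertens estimate ln ln(29) + 0.2615 ≈ 1.4756.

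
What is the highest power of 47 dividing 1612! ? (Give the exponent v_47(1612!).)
v_47(1612!) = 34

Legendre's formula: v_p(n!) = Σ_{k ≥ 1} ⌊n / p^k⌋. For p = 47, n = 1612, the terms are:
  ⌊1612/47^1⌋ = ⌊1612/47⌋ = 34
(the next term ⌊1612/47^2⌋ = 0, terminating the sum). Summing: v_47(1612!) = 34 = 34.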